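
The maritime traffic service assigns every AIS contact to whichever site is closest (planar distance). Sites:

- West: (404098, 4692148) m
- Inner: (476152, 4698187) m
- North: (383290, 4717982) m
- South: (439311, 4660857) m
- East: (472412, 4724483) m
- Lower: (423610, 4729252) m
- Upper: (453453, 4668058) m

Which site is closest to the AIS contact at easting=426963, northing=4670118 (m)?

South

Squared distances to each site:
West: 1008129125.000; Inner: 3207426482.000; North: 4198293425.000; South: 238239225.000; East: 5021164826.000; Lower: 3508072565.000; Upper: 705963700.000.
Minimum at South.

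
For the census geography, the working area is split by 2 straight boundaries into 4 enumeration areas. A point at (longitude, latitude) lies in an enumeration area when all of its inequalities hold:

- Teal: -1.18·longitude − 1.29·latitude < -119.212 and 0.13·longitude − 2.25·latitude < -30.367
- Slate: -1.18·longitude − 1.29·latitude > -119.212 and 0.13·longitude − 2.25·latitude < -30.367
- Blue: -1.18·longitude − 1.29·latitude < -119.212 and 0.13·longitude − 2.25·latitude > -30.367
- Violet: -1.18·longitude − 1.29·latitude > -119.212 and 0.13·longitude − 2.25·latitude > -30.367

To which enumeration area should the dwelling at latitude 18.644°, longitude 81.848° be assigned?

-1.18·81.848 − 1.29·18.644 = -120.631, which is < -119.212
0.13·81.848 − 2.25·18.644 = -31.309, which is < -30.367
This sign pattern matches Teal.

Teal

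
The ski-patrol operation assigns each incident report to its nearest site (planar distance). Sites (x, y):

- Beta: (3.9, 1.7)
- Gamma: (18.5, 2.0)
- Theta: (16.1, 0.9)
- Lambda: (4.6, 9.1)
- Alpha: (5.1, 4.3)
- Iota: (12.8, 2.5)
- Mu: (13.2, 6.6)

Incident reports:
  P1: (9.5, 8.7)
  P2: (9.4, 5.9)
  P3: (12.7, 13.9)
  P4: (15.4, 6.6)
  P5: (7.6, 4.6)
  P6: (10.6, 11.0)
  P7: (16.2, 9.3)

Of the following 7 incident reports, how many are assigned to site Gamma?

0

P1 → Mu
P2 → Mu
P3 → Mu
P4 → Mu
P5 → Alpha
P6 → Mu
P7 → Mu
0 of the 7 go to Gamma.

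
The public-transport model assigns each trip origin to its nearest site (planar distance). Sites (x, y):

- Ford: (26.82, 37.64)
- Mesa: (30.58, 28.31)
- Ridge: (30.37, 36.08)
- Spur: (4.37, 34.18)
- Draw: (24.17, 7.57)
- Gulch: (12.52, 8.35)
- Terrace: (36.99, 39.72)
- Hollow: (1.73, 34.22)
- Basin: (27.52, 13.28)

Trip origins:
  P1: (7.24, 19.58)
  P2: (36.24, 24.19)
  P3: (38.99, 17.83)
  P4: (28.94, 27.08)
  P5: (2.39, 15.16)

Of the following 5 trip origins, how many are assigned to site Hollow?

P1 → Gulch
P2 → Mesa
P3 → Basin
P4 → Mesa
P5 → Gulch
0 of the 5 go to Hollow.

0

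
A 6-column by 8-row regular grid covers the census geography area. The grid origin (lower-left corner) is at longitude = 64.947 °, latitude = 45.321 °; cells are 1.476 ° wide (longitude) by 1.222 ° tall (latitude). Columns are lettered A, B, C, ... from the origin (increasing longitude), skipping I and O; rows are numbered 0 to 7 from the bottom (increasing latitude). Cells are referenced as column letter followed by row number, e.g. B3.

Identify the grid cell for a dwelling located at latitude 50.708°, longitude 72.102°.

Column index: ⌊(72.102 − 64.947) / 1.476⌋ = ⌊4.848⌋ = 4 → column E
Row offset from origin: ⌊(50.708 − 45.321) / 1.222⌋ = ⌊4.408⌋ = 4 → row 4

E4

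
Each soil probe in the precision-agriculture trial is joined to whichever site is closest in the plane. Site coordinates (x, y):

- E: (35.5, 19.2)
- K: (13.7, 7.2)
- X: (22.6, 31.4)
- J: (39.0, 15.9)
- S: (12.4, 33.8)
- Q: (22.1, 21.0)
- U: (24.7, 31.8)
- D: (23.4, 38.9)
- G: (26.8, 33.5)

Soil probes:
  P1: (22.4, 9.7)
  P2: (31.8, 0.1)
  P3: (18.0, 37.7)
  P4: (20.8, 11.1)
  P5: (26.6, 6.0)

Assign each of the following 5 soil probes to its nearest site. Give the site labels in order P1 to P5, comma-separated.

K, J, D, K, K

P1 → K (d²=81.94)
P2 → J (d²=301.48)
P3 → D (d²=30.60)
P4 → K (d²=65.62)
P5 → K (d²=167.85)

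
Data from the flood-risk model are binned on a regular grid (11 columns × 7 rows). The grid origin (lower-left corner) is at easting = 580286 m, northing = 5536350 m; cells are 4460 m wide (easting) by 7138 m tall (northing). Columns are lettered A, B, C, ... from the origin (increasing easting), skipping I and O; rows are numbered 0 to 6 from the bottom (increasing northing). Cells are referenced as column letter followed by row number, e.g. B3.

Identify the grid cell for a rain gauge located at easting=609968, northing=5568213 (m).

G4

Column index: ⌊(609968 − 580286) / 4460⌋ = ⌊6.655⌋ = 6 → column G
Row offset from origin: ⌊(5568213 − 5536350) / 7138⌋ = ⌊4.464⌋ = 4 → row 4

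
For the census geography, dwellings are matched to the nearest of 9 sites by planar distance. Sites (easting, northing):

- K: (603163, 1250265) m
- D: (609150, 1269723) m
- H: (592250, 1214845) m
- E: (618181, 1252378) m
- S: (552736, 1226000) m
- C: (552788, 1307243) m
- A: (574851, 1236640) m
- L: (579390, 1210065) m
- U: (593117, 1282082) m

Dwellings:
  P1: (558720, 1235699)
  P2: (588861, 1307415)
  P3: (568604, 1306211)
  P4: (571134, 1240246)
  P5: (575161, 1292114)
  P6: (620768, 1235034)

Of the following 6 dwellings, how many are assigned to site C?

P1 → S
P2 → U
P3 → C
P4 → A
P5 → U
P6 → E
1 of the 6 goes to C.

1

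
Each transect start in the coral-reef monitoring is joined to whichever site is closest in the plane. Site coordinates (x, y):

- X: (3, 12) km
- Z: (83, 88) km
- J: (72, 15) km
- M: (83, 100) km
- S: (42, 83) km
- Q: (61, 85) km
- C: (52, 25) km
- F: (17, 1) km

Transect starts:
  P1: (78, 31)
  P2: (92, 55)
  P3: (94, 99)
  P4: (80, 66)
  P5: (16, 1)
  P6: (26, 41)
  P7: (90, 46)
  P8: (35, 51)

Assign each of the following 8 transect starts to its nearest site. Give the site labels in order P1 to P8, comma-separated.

J, Z, M, Z, F, C, J, C

P1 → J (d²=292.00)
P2 → Z (d²=1170.00)
P3 → M (d²=122.00)
P4 → Z (d²=493.00)
P5 → F (d²=1.00)
P6 → C (d²=932.00)
P7 → J (d²=1285.00)
P8 → C (d²=965.00)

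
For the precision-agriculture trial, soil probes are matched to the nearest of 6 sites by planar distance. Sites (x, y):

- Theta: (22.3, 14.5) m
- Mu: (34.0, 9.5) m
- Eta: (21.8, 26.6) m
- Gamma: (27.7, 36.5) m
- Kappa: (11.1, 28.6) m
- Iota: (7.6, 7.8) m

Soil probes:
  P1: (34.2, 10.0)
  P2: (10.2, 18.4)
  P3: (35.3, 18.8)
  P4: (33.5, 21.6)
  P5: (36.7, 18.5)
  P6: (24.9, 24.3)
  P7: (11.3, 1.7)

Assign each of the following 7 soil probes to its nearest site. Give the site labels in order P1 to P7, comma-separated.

Mu, Kappa, Mu, Mu, Mu, Eta, Iota

P1 → Mu (d²=0.29)
P2 → Kappa (d²=104.85)
P3 → Mu (d²=88.18)
P4 → Mu (d²=146.66)
P5 → Mu (d²=88.29)
P6 → Eta (d²=14.90)
P7 → Iota (d²=50.90)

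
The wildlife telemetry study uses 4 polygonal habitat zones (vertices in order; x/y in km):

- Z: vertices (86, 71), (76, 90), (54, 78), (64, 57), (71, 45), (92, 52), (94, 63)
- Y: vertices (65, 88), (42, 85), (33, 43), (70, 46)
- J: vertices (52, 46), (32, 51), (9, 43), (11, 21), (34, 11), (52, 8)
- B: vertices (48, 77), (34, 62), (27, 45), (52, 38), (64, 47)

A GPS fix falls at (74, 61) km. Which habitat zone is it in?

Z

Cast a ray rightward from (74, 61). For each polygon, the edges (by vertex number in listed order) whose endpoints lie on opposite sides of y = 61, where each meets that height, and whether that is right or left of the point:
Z: 3–4 at x≈62.1 (left), 6–7 at x≈93.6 (right) → 1 crossing.
Y: 2–3 at x≈36.9 (left), 4–1 at x≈68.2 (left) → 0 crossings.
J: no edge straddles that height → 0 crossings.
B: 2–3 at x≈33.6 (left), 5–1 at x≈56.5 (left) → 0 crossings.
Only Z has an odd count, so the point is inside Z.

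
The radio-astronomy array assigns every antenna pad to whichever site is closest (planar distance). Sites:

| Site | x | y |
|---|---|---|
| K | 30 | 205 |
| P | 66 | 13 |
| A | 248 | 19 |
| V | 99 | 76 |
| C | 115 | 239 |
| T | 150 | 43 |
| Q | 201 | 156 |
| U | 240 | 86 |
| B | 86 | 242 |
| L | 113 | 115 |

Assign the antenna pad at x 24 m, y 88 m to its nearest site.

Squared distances to each site:
K: 13725.000; P: 7389.000; A: 54937.000; V: 5769.000; C: 31082.000; T: 17901.000; Q: 35953.000; U: 46660.000; B: 27560.000; L: 8650.000.
Minimum at V.

V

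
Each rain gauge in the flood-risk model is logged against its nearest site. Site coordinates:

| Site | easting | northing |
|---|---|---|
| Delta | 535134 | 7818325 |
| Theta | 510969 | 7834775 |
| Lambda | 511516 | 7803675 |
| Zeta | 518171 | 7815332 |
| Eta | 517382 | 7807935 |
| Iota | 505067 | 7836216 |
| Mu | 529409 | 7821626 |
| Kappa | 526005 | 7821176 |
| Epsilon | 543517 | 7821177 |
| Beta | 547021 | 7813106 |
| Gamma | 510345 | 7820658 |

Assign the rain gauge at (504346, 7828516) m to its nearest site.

Squared distances to each site:
Delta: 1051757425.000; Theta: 83039210.000; Lambda: 668484181.000; Zeta: 364948481.000; Eta: 593514857.000; Iota: 59809841.000; Mu: 675626069.000; Kappa: 522987881.000; Epsilon: 1588228162.000; Beta: 2058623725.000; Gamma: 97736165.000.
Minimum at Iota.

Iota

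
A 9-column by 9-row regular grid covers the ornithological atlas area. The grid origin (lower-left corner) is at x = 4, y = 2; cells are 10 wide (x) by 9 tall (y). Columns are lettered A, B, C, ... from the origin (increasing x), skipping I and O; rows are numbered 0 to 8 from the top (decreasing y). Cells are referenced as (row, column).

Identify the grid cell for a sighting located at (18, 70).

(1, B)

Column index: ⌊(18 − 4) / 10⌋ = ⌊1.400⌋ = 1 → column B
Row offset from origin: ⌊(70 − 2) / 9⌋ = ⌊7.556⌋ = 7 → row 1 (counted from top)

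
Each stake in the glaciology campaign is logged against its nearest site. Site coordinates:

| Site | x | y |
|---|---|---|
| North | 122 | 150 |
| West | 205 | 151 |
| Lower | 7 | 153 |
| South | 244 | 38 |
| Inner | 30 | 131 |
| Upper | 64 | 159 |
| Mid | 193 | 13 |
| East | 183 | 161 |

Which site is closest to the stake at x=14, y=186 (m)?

Lower

Squared distances to each site:
North: 12960.000; West: 37706.000; Lower: 1138.000; South: 74804.000; Inner: 3281.000; Upper: 3229.000; Mid: 61970.000; East: 29186.000.
Minimum at Lower.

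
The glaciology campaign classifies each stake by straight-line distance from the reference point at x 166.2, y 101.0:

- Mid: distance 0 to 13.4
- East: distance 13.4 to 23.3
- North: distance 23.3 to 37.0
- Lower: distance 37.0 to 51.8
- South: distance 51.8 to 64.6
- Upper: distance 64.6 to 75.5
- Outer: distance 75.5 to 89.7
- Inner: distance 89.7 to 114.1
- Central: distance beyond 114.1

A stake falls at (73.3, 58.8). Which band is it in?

Distance = √((73.3−166.2)² + (58.8−101.0)²) = √(8630.410 + 1780.840) = 102.036.
89.7 ≤ 102.036 < 114.1 → Inner.

Inner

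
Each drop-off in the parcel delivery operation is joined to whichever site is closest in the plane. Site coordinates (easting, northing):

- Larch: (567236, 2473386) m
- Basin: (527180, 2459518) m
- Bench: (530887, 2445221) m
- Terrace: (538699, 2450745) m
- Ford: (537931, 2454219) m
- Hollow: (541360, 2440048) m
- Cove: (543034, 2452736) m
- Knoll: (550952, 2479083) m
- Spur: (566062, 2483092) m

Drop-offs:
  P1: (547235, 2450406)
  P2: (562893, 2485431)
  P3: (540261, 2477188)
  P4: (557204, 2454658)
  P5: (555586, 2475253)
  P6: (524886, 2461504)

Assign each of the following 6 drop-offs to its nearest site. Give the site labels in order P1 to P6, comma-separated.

P1 → Cove (d²=23077301.00)
P2 → Spur (d²=15513482.00)
P3 → Knoll (d²=117888506.00)
P4 → Cove (d²=204482984.00)
P5 → Knoll (d²=36142856.00)
P6 → Basin (d²=9206632.00)

Cove, Spur, Knoll, Cove, Knoll, Basin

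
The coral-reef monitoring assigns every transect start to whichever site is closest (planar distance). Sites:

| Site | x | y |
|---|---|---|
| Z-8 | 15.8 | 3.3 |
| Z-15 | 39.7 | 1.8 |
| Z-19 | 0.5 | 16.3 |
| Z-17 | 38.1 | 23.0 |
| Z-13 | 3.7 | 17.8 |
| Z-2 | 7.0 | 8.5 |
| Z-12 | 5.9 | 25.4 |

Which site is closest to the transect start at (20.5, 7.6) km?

Z-8

Squared distances to each site:
Z-8: 40.580; Z-15: 402.280; Z-19: 475.690; Z-17: 546.920; Z-13: 386.280; Z-2: 183.060; Z-12: 530.000.
Minimum at Z-8.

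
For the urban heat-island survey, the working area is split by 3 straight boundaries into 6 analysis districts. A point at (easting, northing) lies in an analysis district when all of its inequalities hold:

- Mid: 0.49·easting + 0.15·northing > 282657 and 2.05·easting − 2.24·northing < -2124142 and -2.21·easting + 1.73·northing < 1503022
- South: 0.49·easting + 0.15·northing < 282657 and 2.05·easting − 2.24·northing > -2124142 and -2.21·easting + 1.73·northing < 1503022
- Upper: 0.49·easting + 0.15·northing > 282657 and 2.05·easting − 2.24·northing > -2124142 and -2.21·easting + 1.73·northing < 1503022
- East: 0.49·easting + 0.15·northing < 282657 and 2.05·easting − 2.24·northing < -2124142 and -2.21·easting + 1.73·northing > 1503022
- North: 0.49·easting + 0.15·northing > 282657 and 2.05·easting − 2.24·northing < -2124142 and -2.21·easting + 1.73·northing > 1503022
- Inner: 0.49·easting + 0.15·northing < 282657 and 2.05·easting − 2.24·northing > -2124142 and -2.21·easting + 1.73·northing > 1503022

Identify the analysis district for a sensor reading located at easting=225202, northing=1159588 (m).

0.49·225202 + 0.15·1159588 = 284287.180, which is > 282657
2.05·225202 − 2.24·1159588 = -2135813.020, which is < -2124142
-2.21·225202 + 1.73·1159588 = 1508390.820, which is > 1503022
This sign pattern matches North.

North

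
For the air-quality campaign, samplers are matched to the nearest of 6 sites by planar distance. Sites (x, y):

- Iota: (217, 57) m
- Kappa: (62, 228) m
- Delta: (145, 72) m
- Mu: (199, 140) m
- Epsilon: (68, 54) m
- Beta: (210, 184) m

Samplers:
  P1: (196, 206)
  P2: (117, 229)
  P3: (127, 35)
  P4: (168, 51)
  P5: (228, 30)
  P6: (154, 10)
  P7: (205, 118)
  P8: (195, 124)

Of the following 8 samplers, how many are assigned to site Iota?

1

P1 → Beta
P2 → Kappa
P3 → Delta
P4 → Delta
P5 → Iota
P6 → Delta
P7 → Mu
P8 → Mu
1 of the 8 goes to Iota.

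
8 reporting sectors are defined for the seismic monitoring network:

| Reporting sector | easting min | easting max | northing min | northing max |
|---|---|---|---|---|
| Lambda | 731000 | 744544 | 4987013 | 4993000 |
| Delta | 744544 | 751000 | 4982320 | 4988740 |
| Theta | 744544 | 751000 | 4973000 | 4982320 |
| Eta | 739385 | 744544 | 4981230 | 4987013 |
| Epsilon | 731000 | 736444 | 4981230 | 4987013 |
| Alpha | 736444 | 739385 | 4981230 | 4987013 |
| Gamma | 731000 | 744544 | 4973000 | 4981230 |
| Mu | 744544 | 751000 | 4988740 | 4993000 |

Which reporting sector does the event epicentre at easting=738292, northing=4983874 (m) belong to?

Alpha

The point has easting = 738292 and northing = 4983874.
Only Alpha satisfies 736444 ≤ easting ≤ 739385 and 4981230 ≤ northing ≤ 4987013.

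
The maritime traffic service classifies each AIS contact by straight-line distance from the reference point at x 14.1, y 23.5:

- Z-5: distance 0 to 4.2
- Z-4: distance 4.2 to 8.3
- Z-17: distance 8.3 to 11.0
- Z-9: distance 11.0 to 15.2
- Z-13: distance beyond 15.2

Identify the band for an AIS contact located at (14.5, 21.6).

Z-5

Distance = √((14.5−14.1)² + (21.6−23.5)²) = √(0.160 + 3.610) = 1.942.
0 ≤ 1.942 < 4.2 → Z-5.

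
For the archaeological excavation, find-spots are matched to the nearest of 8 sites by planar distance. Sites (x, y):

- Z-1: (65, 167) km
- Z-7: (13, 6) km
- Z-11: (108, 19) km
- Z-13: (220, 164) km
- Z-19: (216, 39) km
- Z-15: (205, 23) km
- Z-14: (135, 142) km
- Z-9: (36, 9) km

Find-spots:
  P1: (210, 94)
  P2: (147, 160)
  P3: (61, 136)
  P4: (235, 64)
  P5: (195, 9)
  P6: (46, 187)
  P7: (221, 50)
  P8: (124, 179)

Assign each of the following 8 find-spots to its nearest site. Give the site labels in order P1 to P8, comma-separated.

P1 → Z-19 (d²=3061.00)
P2 → Z-14 (d²=468.00)
P3 → Z-1 (d²=977.00)
P4 → Z-19 (d²=986.00)
P5 → Z-15 (d²=296.00)
P6 → Z-1 (d²=761.00)
P7 → Z-19 (d²=146.00)
P8 → Z-14 (d²=1490.00)

Z-19, Z-14, Z-1, Z-19, Z-15, Z-1, Z-19, Z-14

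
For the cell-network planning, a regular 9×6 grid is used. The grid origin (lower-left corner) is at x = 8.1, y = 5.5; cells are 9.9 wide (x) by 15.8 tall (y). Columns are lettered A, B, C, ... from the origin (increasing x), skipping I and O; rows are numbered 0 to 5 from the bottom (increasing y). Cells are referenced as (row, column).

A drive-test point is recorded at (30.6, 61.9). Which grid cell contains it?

(3, C)

Column index: ⌊(30.6 − 8.1) / 9.9⌋ = ⌊2.273⌋ = 2 → column C
Row offset from origin: ⌊(61.9 − 5.5) / 15.8⌋ = ⌊3.570⌋ = 3 → row 3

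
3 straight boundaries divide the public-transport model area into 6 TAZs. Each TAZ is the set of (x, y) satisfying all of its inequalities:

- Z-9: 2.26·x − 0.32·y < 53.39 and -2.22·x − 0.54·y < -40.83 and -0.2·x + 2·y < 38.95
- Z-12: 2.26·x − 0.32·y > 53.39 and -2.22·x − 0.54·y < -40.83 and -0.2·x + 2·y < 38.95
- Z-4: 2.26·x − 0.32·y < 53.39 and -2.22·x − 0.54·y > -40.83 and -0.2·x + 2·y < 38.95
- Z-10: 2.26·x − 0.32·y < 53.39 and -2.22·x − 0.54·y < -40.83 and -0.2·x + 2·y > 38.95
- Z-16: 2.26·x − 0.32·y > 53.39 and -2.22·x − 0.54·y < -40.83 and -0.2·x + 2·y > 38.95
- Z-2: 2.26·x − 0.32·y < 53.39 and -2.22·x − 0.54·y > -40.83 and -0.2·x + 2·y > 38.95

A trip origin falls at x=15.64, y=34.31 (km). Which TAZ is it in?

Z-10

2.26·15.64 − 0.32·34.31 = 24.367, which is < 53.39
-2.22·15.64 − 0.54·34.31 = -53.248, which is < -40.83
-0.2·15.64 + 2·34.31 = 65.492, which is > 38.95
This sign pattern matches Z-10.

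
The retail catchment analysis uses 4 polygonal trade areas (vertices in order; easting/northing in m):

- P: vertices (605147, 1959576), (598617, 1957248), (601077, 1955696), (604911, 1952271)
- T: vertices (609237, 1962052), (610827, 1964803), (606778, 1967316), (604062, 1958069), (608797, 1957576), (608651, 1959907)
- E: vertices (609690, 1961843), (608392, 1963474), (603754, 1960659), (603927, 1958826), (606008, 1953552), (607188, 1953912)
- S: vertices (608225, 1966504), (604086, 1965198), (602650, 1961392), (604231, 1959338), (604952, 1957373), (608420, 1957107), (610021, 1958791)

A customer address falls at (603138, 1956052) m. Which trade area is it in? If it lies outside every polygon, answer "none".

P

Cast a ray rightward from (603138, 1956052). For each polygon, the edges (by vertex number in listed order) whose endpoints lie on opposite sides of northing = 1956052, where each meets that height, and whether that is right or left of the point:
P: 2–3 at easting≈600512.7 (left), 4–1 at easting≈605033.2 (right) → 1 crossing.
T: no edge straddles that height → 0 crossings.
E: 4–5 at easting≈605021.6 (right), 6–1 at easting≈607863.1 (right) → 2 crossings.
S: no edge straddles that height → 0 crossings.
Only P has an odd count, so the point is inside P.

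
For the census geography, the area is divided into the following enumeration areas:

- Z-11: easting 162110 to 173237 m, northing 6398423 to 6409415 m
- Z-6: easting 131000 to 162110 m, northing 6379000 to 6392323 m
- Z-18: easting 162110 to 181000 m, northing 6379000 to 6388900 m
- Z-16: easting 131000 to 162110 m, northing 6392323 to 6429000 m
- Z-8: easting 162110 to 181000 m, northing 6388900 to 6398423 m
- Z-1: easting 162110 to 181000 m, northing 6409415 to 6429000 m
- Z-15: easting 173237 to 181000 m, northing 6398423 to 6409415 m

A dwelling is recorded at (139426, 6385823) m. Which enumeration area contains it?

Z-6

The point has easting = 139426 and northing = 6385823.
Only Z-6 satisfies 131000 ≤ easting ≤ 162110 and 6379000 ≤ northing ≤ 6392323.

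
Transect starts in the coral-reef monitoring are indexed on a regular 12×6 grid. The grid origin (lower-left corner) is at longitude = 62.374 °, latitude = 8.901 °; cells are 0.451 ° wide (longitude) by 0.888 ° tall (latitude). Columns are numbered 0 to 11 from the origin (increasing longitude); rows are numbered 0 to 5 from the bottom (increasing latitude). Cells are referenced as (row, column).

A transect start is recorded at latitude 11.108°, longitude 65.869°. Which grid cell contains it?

(2, 7)

Column index: ⌊(65.869 − 62.374) / 0.451⌋ = ⌊7.749⌋ = 7
Row offset from origin: ⌊(11.108 − 8.901) / 0.888⌋ = ⌊2.485⌋ = 2 → row 2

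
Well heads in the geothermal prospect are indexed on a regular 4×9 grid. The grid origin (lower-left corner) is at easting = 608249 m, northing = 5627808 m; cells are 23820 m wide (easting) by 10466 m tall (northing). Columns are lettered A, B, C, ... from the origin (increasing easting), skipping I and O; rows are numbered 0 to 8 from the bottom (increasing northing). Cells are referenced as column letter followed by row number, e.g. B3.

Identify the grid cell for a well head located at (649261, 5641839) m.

Column index: ⌊(649261 − 608249) / 23820⌋ = ⌊1.722⌋ = 1 → column B
Row offset from origin: ⌊(5641839 − 5627808) / 10466⌋ = ⌊1.341⌋ = 1 → row 1

B1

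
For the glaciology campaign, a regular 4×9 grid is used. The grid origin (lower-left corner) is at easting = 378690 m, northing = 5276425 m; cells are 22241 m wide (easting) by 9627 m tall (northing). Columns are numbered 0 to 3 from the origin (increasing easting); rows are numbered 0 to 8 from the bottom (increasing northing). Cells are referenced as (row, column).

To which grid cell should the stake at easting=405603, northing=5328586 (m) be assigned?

Column index: ⌊(405603 − 378690) / 22241⌋ = ⌊1.210⌋ = 1
Row offset from origin: ⌊(5328586 − 5276425) / 9627⌋ = ⌊5.418⌋ = 5 → row 5

(5, 1)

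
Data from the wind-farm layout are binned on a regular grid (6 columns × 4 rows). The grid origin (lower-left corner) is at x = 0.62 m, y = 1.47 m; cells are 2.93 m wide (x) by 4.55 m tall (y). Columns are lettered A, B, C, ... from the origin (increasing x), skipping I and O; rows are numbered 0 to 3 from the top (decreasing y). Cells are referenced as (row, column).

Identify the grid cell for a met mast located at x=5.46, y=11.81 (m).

(1, B)

Column index: ⌊(5.46 − 0.62) / 2.93⌋ = ⌊1.652⌋ = 1 → column B
Row offset from origin: ⌊(11.81 − 1.47) / 4.55⌋ = ⌊2.273⌋ = 2 → row 1 (counted from top)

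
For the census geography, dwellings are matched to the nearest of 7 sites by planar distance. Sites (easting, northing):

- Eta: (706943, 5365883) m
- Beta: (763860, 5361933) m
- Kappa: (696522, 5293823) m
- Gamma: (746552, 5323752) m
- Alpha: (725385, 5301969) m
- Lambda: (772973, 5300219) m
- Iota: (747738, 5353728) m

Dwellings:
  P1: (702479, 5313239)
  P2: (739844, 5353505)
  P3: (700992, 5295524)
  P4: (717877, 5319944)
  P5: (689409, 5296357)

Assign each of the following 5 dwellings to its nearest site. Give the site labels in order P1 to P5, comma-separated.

Kappa, Iota, Kappa, Alpha, Kappa

P1 → Kappa (d²=412466905.00)
P2 → Iota (d²=62364965.00)
P3 → Kappa (d²=22874301.00)
P4 → Alpha (d²=379470689.00)
P5 → Kappa (d²=57015925.00)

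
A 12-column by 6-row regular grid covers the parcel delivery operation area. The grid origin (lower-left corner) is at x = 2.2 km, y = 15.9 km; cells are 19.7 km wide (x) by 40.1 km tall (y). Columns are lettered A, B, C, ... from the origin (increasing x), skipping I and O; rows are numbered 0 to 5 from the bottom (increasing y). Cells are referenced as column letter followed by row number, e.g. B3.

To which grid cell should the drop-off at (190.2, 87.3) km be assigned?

K1

Column index: ⌊(190.2 − 2.2) / 19.7⌋ = ⌊9.543⌋ = 9 → column K
Row offset from origin: ⌊(87.3 − 15.9) / 40.1⌋ = ⌊1.781⌋ = 1 → row 1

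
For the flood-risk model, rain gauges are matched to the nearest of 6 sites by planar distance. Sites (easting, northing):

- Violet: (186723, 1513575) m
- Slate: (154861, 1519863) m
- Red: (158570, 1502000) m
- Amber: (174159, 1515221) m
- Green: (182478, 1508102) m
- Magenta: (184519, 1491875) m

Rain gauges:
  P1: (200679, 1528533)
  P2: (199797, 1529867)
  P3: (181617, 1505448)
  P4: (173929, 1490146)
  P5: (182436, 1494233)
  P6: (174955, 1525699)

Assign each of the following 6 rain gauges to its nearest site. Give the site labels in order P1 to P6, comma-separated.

Violet, Violet, Green, Magenta, Magenta, Amber

P1 → Violet (d²=418511700.00)
P2 → Violet (d²=436358740.00)
P3 → Green (d²=7785037.00)
P4 → Magenta (d²=115137541.00)
P5 → Magenta (d²=9899053.00)
P6 → Amber (d²=110422100.00)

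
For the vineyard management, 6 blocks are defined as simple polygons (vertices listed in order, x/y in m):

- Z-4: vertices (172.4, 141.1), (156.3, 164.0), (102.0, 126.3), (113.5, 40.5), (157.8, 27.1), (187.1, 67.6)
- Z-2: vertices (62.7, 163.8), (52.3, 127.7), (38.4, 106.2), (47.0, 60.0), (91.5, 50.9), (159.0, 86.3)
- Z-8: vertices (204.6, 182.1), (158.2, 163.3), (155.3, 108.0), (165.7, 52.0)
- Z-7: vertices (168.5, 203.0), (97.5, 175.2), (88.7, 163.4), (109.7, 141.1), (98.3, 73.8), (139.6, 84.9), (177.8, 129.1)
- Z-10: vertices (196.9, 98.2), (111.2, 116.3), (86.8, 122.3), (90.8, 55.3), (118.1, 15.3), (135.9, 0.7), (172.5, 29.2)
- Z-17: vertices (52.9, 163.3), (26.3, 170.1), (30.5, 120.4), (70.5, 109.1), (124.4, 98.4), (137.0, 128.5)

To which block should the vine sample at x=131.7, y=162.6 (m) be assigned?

Z-7

Cast a ray rightward from (131.7, 162.6). For each polygon, the edges (by vertex number in listed order) whose endpoints lie on opposite sides of y = 162.6, where each meets that height, and whether that is right or left of the point:
Z-4: 1–2 at x≈157.28 (right), 2–3 at x≈154.28 (right) → 2 crossings.
Z-2: 1–2 at x≈62.35 (left), 6–1 at x≈64.19 (left) → 0 crossings.
Z-8: 2–3 at x≈158.16 (right), 4–1 at x≈198.77 (right) → 2 crossings.
Z-7: 3–4 at x≈89.45 (left), 7–1 at x≈173.58 (right) → 1 crossing.
Z-10: no edge straddles that height → 0 crossings.
Z-17: 2–3 at x≈26.93 (left), 6–1 at x≈54.59 (left) → 0 crossings.
Only Z-7 has an odd count, so the point is inside Z-7.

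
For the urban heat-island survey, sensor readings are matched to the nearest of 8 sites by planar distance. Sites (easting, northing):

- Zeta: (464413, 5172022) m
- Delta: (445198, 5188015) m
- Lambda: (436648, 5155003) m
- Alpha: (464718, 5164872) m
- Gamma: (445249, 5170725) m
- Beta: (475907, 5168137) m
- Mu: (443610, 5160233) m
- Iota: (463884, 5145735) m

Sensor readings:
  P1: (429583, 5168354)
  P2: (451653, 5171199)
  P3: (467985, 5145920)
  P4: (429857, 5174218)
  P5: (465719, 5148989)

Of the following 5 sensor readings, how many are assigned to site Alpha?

0

P1 → Lambda
P2 → Gamma
P3 → Iota
P4 → Gamma
P5 → Iota
0 of the 5 go to Alpha.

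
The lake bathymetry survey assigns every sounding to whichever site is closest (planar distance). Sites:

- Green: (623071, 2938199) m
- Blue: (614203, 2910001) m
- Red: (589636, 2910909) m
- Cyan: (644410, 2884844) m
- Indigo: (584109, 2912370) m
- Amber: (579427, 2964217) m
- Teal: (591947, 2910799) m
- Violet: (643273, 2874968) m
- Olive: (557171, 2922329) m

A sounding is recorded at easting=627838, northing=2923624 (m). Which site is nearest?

Squared distances to each site:
Green: 235154914.000; Blue: 371499354.000; Red: 1621064029.000; Cyan: 1778519584.000; Indigo: 2038877957.000; Amber: 3991416570.000; Teal: 1452644506.000; Violet: 2605645561.000; Olive: 4995501914.000.
Minimum at Green.

Green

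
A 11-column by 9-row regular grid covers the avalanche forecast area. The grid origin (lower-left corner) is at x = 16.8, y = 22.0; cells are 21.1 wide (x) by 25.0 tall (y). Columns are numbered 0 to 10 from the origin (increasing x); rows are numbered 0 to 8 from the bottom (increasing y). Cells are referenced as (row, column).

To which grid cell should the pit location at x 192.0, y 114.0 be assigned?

(3, 8)

Column index: ⌊(192.0 − 16.8) / 21.1⌋ = ⌊8.303⌋ = 8
Row offset from origin: ⌊(114.0 − 22.0) / 25.0⌋ = ⌊3.680⌋ = 3 → row 3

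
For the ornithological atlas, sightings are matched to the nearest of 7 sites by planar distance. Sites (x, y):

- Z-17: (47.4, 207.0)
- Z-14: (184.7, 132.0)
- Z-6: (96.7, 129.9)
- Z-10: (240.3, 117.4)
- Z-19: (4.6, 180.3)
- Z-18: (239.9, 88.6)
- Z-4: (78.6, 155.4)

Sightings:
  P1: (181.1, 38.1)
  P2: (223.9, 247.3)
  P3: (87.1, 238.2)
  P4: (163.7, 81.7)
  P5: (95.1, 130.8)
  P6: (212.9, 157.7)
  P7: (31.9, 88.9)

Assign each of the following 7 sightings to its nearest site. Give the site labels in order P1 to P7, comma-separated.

Z-18, Z-14, Z-17, Z-14, Z-6, Z-14, Z-6

P1 → Z-18 (d²=6007.69)
P2 → Z-14 (d²=14830.73)
P3 → Z-17 (d²=2549.53)
P4 → Z-14 (d²=2971.09)
P5 → Z-6 (d²=3.37)
P6 → Z-14 (d²=1455.73)
P7 → Z-6 (d²=5880.04)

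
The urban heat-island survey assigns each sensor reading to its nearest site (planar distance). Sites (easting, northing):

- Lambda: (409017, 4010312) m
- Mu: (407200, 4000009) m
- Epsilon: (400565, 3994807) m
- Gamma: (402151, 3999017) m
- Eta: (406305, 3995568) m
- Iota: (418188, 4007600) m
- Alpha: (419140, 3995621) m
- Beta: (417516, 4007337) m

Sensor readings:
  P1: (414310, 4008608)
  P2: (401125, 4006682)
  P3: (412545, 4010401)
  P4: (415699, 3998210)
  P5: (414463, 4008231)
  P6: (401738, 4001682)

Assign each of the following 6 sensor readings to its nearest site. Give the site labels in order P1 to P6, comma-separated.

Beta, Gamma, Lambda, Alpha, Beta, Gamma

P1 → Beta (d²=11893877.00)
P2 → Gamma (d²=59804901.00)
P3 → Lambda (d²=12454705.00)
P4 → Alpha (d²=18543402.00)
P5 → Beta (d²=10120045.00)
P6 → Gamma (d²=7272794.00)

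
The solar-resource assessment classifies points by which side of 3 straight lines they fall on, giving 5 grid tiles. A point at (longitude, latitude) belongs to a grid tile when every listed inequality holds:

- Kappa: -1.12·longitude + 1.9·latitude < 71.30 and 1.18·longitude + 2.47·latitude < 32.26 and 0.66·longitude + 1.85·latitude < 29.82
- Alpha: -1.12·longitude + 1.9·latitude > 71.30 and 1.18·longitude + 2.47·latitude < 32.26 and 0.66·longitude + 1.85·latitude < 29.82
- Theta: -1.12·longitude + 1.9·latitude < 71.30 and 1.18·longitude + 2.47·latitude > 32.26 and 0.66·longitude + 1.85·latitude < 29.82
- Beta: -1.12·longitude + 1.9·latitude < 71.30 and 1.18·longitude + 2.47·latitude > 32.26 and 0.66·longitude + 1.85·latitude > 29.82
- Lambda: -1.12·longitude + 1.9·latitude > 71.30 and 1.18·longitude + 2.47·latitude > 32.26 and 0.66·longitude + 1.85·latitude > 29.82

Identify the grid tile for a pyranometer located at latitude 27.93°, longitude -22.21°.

-1.12·-22.21 + 1.9·27.93 = 77.942, which is > 71.30
1.18·-22.21 + 2.47·27.93 = 42.779, which is > 32.26
0.66·-22.21 + 1.85·27.93 = 37.012, which is > 29.82
This sign pattern matches Lambda.

Lambda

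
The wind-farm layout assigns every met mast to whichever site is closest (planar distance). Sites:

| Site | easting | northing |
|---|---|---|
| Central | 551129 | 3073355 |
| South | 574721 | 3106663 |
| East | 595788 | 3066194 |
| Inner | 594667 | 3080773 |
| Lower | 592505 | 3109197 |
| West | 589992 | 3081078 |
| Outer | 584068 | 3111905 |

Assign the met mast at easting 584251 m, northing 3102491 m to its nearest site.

Squared distances to each site:
Central: 1945973380.000; South: 108226484.000; East: 1450574578.000; Inner: 580164580.000; Lower: 113098952.000; West: 491475650.000; Outer: 88656885.000.
Minimum at Outer.

Outer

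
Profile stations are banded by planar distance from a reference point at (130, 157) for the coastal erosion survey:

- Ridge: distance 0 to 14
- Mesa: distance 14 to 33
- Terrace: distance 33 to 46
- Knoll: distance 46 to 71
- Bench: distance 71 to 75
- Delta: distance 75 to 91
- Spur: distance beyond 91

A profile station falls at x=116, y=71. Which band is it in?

Distance = √((116−130)² + (71−157)²) = √(196.000 + 7396.000) = 87.132.
75 ≤ 87.132 < 91 → Delta.

Delta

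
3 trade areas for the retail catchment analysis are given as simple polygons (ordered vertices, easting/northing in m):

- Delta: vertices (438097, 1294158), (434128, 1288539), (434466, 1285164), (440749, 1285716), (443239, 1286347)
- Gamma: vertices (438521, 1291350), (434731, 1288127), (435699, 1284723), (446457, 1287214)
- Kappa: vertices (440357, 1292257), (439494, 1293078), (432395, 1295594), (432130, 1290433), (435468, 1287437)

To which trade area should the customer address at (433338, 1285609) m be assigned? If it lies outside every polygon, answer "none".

Cast a ray rightward from (433338, 1285609). For each polygon, the edges (by vertex number in listed order) whose endpoints lie on opposite sides of northing = 1285609, where each meets that height, and whether that is right or left of the point:
Delta: 2–3 at easting≈434421.4 (right), 3–4 at easting≈439531.1 (right) → 2 crossings.
Gamma: 2–3 at easting≈435447.0 (right), 3–4 at easting≈439525.4 (right) → 2 crossings.
Kappa: no edge straddles that height → 0 crossings.
All counts are even, so the point lies outside every listed polygon.

none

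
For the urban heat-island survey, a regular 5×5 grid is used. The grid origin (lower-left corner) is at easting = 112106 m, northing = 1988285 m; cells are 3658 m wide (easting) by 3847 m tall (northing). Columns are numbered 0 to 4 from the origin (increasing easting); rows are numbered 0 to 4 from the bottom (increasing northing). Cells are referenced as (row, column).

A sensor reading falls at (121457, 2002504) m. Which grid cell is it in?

(3, 2)

Column index: ⌊(121457 − 112106) / 3658⌋ = ⌊2.556⌋ = 2
Row offset from origin: ⌊(2002504 − 1988285) / 3847⌋ = ⌊3.696⌋ = 3 → row 3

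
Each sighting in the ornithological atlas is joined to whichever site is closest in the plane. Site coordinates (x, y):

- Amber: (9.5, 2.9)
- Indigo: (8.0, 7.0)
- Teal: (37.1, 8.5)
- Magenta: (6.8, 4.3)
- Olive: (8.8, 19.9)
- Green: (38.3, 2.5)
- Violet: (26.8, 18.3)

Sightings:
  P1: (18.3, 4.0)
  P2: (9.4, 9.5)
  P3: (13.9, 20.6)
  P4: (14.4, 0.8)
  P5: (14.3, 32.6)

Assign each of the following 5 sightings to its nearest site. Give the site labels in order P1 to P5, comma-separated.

P1 → Amber (d²=78.65)
P2 → Indigo (d²=8.21)
P3 → Olive (d²=26.50)
P4 → Amber (d²=28.42)
P5 → Olive (d²=191.54)

Amber, Indigo, Olive, Amber, Olive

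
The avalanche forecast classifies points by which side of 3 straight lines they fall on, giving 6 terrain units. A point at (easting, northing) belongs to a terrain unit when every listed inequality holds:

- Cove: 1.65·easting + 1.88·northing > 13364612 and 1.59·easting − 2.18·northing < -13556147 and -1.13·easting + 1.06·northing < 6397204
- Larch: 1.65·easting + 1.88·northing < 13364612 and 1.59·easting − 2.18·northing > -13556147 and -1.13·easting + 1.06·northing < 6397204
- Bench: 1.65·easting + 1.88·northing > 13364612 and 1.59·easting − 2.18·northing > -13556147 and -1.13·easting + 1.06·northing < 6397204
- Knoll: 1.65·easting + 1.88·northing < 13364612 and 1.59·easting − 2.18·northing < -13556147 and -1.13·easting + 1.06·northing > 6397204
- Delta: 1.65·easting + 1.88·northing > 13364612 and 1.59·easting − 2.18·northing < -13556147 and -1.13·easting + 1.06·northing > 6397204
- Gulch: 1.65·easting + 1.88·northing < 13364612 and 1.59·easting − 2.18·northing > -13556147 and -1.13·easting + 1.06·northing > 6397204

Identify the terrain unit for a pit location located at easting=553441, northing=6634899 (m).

1.65·553441 + 1.88·6634899 = 13386787.770, which is > 13364612
1.59·553441 − 2.18·6634899 = -13584108.630, which is < -13556147
-1.13·553441 + 1.06·6634899 = 6407604.610, which is > 6397204
This sign pattern matches Delta.

Delta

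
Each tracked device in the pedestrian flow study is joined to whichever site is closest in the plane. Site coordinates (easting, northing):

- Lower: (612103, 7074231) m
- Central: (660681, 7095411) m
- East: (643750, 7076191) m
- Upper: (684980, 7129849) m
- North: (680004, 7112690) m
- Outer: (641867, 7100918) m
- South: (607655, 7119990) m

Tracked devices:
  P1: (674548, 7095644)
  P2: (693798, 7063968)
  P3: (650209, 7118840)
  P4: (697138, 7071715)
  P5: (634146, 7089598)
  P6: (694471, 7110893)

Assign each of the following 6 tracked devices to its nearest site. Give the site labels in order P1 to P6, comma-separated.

Central, Central, Outer, Central, Outer, North

P1 → Central (d²=192347978.00)
P2 → Central (d²=2085397938.00)
P3 → Outer (d²=390787048.00)
P4 → Central (d²=1890613265.00)
P5 → Outer (d²=187756241.00)
P6 → North (d²=212523298.00)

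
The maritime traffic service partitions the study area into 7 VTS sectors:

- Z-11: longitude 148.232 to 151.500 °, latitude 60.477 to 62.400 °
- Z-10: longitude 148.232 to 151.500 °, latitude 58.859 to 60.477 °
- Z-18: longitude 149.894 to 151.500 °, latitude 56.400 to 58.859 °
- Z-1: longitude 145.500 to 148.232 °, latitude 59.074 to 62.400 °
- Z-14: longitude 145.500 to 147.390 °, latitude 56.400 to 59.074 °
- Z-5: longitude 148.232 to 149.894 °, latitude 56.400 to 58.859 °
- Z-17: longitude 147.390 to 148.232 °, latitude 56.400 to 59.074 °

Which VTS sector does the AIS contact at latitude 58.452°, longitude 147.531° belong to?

Z-17

The point has longitude = 147.531 and latitude = 58.452.
Only Z-17 satisfies 147.390 ≤ longitude ≤ 148.232 and 56.400 ≤ latitude ≤ 59.074.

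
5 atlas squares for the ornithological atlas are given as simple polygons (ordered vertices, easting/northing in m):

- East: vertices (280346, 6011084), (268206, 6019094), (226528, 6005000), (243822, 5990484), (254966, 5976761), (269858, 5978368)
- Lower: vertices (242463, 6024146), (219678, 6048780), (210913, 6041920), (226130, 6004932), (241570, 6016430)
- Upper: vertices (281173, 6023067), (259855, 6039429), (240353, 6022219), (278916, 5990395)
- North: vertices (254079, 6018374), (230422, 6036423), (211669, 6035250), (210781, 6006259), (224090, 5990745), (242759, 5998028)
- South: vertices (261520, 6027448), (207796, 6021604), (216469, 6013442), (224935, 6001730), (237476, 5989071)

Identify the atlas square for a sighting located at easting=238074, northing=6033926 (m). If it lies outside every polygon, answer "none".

Cast a ray rightward from (238074, 6033926). For each polygon, the edges (by vertex number in listed order) whose endpoints lie on opposite sides of northing = 6033926, where each meets that height, and whether that is right or left of the point:
East: no edge straddles that height → 0 crossings.
Lower: 1–2 at easting≈233417.1 (left), 3–4 at easting≈214201.8 (left) → 0 crossings.
Upper: 1–2 at easting≈267024.8 (right), 2–3 at easting≈253619.1 (right) → 2 crossings.
North: 1–2 at easting≈233694.8 (left), 3–4 at easting≈211628.4 (left) → 0 crossings.
South: no edge straddles that height → 0 crossings.
All counts are even, so the point lies outside every listed polygon.

none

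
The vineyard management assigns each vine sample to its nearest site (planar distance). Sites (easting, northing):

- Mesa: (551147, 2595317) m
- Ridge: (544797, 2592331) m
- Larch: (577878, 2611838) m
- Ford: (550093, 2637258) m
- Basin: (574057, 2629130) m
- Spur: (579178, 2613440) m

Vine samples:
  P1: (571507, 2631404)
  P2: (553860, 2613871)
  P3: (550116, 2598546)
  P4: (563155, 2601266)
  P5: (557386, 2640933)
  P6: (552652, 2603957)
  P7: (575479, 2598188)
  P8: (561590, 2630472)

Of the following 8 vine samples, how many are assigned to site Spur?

0

P1 → Basin
P2 → Mesa
P3 → Mesa
P4 → Mesa
P5 → Ford
P6 → Mesa
P7 → Larch
P8 → Basin
0 of the 8 go to Spur.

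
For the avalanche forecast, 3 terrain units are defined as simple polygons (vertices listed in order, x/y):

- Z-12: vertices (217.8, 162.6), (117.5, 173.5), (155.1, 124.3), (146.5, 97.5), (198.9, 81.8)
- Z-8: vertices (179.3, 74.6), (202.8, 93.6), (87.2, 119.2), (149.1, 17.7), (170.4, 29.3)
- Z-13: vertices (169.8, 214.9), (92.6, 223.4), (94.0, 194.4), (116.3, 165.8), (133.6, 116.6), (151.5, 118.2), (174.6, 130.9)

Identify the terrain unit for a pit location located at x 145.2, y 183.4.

Z-13

Cast a ray rightward from (145.2, 183.4). For each polygon, the edges (by vertex number in listed order) whose endpoints lie on opposite sides of y = 183.4, where each meets that height, and whether that is right or left of the point:
Z-12: no edge straddles that height → 0 crossings.
Z-8: no edge straddles that height → 0 crossings.
Z-13: 3–4 at x≈102.58 (left), 7–1 at x≈171.60 (right) → 1 crossing.
Only Z-13 has an odd count, so the point is inside Z-13.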